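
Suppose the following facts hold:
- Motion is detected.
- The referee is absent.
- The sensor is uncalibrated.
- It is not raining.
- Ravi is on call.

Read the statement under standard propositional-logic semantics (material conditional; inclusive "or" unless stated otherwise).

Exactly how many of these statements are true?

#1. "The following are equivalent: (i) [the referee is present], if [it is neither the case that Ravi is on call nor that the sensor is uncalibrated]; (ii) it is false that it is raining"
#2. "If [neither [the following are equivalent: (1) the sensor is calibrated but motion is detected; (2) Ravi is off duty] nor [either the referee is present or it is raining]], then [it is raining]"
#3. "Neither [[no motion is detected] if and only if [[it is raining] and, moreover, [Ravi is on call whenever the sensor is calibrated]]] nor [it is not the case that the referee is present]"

2

Let K = "Ravi is on call" (T), H = "the sensor is calibrated" (F), R = "the referee is present" (F), Q = "it is raining" (F), W = "motion is detected" (T).

#1: Formalization: ((K ↓ ¬H) → R) ↔ ¬Q

¬H = ¬F = T
K ↓ ¬H = T ↓ T = F
(K ↓ ¬H) → R = F → F = T
¬Q = ¬F = T
((K ↓ ¬H) → R) ↔ ¬Q = T ↔ T = T
Thus #1 is true.

#2: Parsed as (((H ∧ W) ↔ ¬K) ↓ (R ∨ Q)) → Q

H ∧ W = F ∧ T = F
¬K = ¬T = F
(H ∧ W) ↔ ¬K = F ↔ F = T
R ∨ Q = F ∨ F = F
((H ∧ W) ↔ ¬K) ↓ (R ∨ Q) = T ↓ F = F
(((H ∧ W) ↔ ¬K) ↓ (R ∨ Q)) → Q = F → F = T
So #2 is true.

#3: Parsed as (¬W ↔ (Q ∧ (H → K))) ↓ ¬R

¬W = ¬T = F
H → K = F → T = T
Q ∧ (H → K) = F ∧ T = F
¬W ↔ (Q ∧ (H → K)) = F ↔ F = T
¬R = ¬F = T
(¬W ↔ (Q ∧ (H → K))) ↓ ¬R = T ↓ T = F
So #3 is false.

2 of the 3 statements are true (#1, #2).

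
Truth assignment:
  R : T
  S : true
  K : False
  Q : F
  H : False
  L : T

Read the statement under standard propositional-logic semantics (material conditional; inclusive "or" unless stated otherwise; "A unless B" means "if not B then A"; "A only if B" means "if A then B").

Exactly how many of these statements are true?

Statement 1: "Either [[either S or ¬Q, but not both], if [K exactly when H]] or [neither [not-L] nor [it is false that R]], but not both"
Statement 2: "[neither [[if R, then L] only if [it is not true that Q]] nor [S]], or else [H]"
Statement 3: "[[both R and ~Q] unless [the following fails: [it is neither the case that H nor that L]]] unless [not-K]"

Statement 1: In symbols: ((K <-> H) -> (S xor ~Q)) xor (~L nor ~R)

K <-> H = F <-> F = T
~Q = ~F = T
S xor ~Q = T xor T = F
(K <-> H) -> (S xor ~Q) = T -> F = F
~L = ~T = F
~R = ~T = F
~L nor ~R = F nor F = T
((K <-> H) -> (S xor ~Q)) xor (~L nor ~R) = F xor T = T
Thus Statement 1 is true.

Statement 2: Parsed as (((R -> L) -> ~Q) nor S) | H

R -> L = T -> T = T
~Q = ~F = T
(R -> L) -> ~Q = T -> T = T
((R -> L) -> ~Q) nor S = T nor T = F
(((R -> L) -> ~Q) nor S) | H = F | F = F
So Statement 2 is false.

Statement 3: Parsed as ((R & ~Q) | ~(H nor L)) | ~K

~Q = ~F = T
R & ~Q = T & T = T
H nor L = F nor T = F
~(H nor L) = ~F = T
(R & ~Q) | ~(H nor L) = T | T = T
~K = ~F = T
((R & ~Q) | ~(H nor L)) | ~K = T | T = T
So Statement 3 is true.

Count: 2.

2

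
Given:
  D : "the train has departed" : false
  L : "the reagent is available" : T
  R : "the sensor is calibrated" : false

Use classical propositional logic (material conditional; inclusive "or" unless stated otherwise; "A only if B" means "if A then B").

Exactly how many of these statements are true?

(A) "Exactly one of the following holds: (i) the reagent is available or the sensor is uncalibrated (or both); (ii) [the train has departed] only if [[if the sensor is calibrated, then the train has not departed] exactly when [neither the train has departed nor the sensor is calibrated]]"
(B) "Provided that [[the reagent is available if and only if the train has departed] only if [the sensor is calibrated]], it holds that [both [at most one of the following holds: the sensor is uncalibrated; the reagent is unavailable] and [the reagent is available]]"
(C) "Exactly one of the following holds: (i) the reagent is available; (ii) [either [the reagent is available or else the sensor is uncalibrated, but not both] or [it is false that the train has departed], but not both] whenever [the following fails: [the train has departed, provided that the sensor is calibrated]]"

1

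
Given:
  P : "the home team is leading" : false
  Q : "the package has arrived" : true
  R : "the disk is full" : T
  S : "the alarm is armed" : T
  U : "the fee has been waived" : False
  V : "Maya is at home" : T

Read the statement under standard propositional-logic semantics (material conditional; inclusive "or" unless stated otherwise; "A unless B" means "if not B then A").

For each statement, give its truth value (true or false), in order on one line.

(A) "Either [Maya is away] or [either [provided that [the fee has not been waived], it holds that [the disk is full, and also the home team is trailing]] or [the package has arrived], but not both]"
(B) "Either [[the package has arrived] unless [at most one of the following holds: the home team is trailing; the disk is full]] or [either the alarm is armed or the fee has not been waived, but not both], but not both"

(A) False; (B) True

(A): Parsed as ¬V ∨ ((¬U → (R ∧ ¬P)) ⊕ Q)

¬V = ¬T = F
¬U = ¬F = T
¬P = ¬F = T
R ∧ ¬P = T ∧ T = T
¬U → (R ∧ ¬P) = T → T = T
(¬U → (R ∧ ¬P)) ⊕ Q = T ⊕ T = F
¬V ∨ ((¬U → (R ∧ ¬P)) ⊕ Q) = F ∨ F = F
Thus (A) is false.

(B): In symbols: (Q ∨ (¬P ↑ R)) ⊕ (S ⊕ ¬U)

¬P = ¬F = T
¬P ↑ R = T ↑ T = F
Q ∨ (¬P ↑ R) = T ∨ F = T
¬U = ¬F = T
S ⊕ ¬U = T ⊕ T = F
(Q ∨ (¬P ↑ R)) ⊕ (S ⊕ ¬U) = T ⊕ F = T
Hence (B) is true.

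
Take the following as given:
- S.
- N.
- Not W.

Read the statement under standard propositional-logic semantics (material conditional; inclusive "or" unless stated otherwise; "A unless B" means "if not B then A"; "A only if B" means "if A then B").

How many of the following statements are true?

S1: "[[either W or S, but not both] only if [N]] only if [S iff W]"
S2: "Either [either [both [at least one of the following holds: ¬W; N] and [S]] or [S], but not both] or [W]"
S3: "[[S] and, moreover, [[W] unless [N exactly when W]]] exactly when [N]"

S1: Formalization: ((W xor S) -> N) -> (S <-> W)

W xor S = F xor T = T
(W xor S) -> N = T -> T = T
S <-> W = T <-> F = F
((W xor S) -> N) -> (S <-> W) = T -> F = F
Thus S1 is false.

S2: Formalization: (((~W | N) & S) xor S) | W

~W = ~F = T
~W | N = T | T = T
(~W | N) & S = T & T = T
((~W | N) & S) xor S = T xor T = F
(((~W | N) & S) xor S) | W = F | F = F
Thus S2 is false.

S3: This is (S & (W | (N <-> W))) <-> N.

N <-> W = T <-> F = F
W | (N <-> W) = F | F = F
S & (W | (N <-> W)) = T & F = F
(S & (W | (N <-> W))) <-> N = F <-> T = F
Thus S3 is false.

0 of the 3 statements are true (none).

0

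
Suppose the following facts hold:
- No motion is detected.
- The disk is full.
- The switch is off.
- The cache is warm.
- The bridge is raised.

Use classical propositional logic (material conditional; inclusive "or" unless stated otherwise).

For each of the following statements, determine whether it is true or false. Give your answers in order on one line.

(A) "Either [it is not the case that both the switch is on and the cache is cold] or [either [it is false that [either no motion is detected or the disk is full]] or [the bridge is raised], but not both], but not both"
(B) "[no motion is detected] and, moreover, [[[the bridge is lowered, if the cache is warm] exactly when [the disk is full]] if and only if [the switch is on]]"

Let R = "the switch is on" (F), S = "the cache is warm" (T), P = "motion is detected" (F), Q = "the disk is full" (T), U = "the bridge is raised" (T).

(A): Parsed as (R nand ~S) xor (~(~P | Q) xor U)

~S = ~T = F
R nand ~S = F nand F = T
~P = ~F = T
~P | Q = T | T = T
~(~P | Q) = ~T = F
~(~P | Q) xor U = F xor T = T
(R nand ~S) xor (~(~P | Q) xor U) = T xor T = F
Hence (A) is false.

(B): This is ~P & (((S -> ~U) <-> Q) <-> R).

~P = ~F = T
~U = ~T = F
S -> ~U = T -> F = F
(S -> ~U) <-> Q = F <-> T = F
((S -> ~U) <-> Q) <-> R = F <-> F = T
~P & (((S -> ~U) <-> Q) <-> R) = T & T = T
So (B) is true.

(A) false / (B) true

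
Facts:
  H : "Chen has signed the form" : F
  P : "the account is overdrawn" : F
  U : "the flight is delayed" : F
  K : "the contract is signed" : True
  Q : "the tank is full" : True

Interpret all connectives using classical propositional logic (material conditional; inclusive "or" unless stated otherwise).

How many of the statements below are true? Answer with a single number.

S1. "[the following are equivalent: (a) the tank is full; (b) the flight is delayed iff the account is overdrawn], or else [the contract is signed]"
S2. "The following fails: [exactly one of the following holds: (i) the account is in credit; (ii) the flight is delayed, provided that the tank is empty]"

S1: This is (Q <-> (U <-> P)) | K.

U <-> P = F <-> F = T
Q <-> (U <-> P) = T <-> T = T
(Q <-> (U <-> P)) | K = T | T = T
So S1 is true.

S2: This is ~(~P xor (~Q -> U)).

~P = ~F = T
~Q = ~T = F
~Q -> U = F -> F = T
~P xor (~Q -> U) = T xor T = F
~(~P xor (~Q -> U)) = ~F = T
So S2 is true.

2 of the 2 statements are true.

2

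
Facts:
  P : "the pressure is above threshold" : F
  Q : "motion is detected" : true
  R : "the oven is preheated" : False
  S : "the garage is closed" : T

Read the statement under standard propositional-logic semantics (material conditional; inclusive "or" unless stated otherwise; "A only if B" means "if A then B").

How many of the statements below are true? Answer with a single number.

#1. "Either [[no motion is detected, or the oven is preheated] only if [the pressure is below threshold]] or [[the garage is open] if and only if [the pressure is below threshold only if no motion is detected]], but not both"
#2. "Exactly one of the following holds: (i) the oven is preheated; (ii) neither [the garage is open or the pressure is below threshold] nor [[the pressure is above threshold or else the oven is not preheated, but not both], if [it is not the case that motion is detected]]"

#1: In symbols: ((~Q | R) -> ~P) xor (~S <-> (~P -> ~Q))

~Q = ~T = F
~Q | R = F | F = F
~P = ~F = T
(~Q | R) -> ~P = F -> T = T
~S = ~T = F
~P = ~F = T
~Q = ~T = F
~P -> ~Q = T -> F = F
~S <-> (~P -> ~Q) = F <-> F = T
((~Q | R) -> ~P) xor (~S <-> (~P -> ~Q)) = T xor T = F
So #1 is false.

#2: This is R xor ((~S | ~P) nor (~Q -> (P xor ~R))).

~S = ~T = F
~P = ~F = T
~S | ~P = F | T = T
~Q = ~T = F
~R = ~F = T
P xor ~R = F xor T = T
~Q -> (P xor ~R) = F -> T = T
(~S | ~P) nor (~Q -> (P xor ~R)) = T nor T = F
R xor ((~S | ~P) nor (~Q -> (P xor ~R))) = F xor F = F
Hence #2 is false.

Count: 0.

0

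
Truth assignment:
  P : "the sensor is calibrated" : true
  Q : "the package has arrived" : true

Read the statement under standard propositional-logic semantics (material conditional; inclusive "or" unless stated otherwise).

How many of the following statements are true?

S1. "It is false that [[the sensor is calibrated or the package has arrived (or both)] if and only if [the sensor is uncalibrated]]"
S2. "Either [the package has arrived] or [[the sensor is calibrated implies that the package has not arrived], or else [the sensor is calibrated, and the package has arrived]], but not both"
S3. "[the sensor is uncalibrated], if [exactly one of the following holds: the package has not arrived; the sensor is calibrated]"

S1: Formalization: ~((P | Q) <-> ~P)

P | Q = T | T = T
~P = ~T = F
(P | Q) <-> ~P = T <-> F = F
~((P | Q) <-> ~P) = ~F = T
Thus S1 is true.

S2: This is Q xor ((P -> ~Q) | (P & Q)).

~Q = ~T = F
P -> ~Q = T -> F = F
P & Q = T & T = T
(P -> ~Q) | (P & Q) = F | T = T
Q xor ((P -> ~Q) | (P & Q)) = T xor T = F
So S2 is false.

S3: Parsed as (~Q xor P) -> ~P

~Q = ~T = F
~Q xor P = F xor T = T
~P = ~T = F
(~Q xor P) -> ~P = T -> F = F
Thus S3 is false.

1 of the 3 statements is true.

1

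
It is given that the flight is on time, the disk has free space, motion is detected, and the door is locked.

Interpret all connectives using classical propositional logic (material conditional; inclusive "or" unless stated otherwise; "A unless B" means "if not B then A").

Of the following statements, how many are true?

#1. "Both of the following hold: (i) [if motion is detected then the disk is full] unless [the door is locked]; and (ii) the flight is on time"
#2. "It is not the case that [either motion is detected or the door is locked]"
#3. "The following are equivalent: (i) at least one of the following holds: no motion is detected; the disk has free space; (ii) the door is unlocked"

1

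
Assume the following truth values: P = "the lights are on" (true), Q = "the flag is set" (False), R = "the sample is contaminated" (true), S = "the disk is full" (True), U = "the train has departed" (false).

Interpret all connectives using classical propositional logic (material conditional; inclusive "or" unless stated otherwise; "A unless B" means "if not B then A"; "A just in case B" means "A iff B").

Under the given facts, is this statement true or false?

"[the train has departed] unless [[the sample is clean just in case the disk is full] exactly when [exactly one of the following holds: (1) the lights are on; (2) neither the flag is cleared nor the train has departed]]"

false

Formalization: U or ((not R iff S) iff (P xor (not Q nor U)))

not R = not True = False
not R iff S = False iff True = False
not Q = not False = True
not Q nor U = True nor False = False
P xor (not Q nor U) = True xor False = True
(not R iff S) iff (P xor (not Q nor U)) = False iff True = False
U or ((not R iff S) iff (P xor (not Q nor U))) = False or False = False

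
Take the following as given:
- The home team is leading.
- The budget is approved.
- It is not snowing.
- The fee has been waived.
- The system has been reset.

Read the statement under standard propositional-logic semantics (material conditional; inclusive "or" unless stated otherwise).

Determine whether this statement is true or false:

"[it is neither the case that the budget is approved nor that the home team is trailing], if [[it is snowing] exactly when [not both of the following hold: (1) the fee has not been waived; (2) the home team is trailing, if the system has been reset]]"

True

Let Q = "it is snowing" (False), P = "the fee has been waived" (True), M = "the system has been reset" (True), V = "the home team is leading" (True), L = "the budget is approved" (True).
Formalization: (Q iff (not P nand (M -> not V))) -> (L nor not V)

not P = not True = False
not V = not True = False
M -> not V = True -> False = False
not P nand (M -> not V) = False nand False = True
Q iff (not P nand (M -> not V)) = False iff True = False
not V = not True = False
L nor not V = True nor False = False
(Q iff (not P nand (M -> not V))) -> (L nor not V) = False -> False = True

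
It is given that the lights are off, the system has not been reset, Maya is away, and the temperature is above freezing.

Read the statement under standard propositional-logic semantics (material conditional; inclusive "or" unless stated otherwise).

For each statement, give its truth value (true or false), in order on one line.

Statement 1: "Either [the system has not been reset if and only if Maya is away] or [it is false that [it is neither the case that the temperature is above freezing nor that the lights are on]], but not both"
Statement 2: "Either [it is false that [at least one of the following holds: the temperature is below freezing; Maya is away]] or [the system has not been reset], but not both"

Let W = "the system has been reset" (F), N = "Maya is at home" (F), Q = "the temperature is below freezing" (F), D = "the lights are on" (F).

Statement 1: Parsed as (~W <-> ~N) xor ~(~Q nor D)

~W = ~F = T
~N = ~F = T
~W <-> ~N = T <-> T = T
~Q = ~F = T
~Q nor D = T nor F = F
~(~Q nor D) = ~F = T
(~W <-> ~N) xor ~(~Q nor D) = T xor T = F
Thus Statement 1 is false.

Statement 2: Parsed as ~(Q | ~N) xor ~W

~N = ~F = T
Q | ~N = F | T = T
~(Q | ~N) = ~T = F
~W = ~F = T
~(Q | ~N) xor ~W = F xor T = T
So Statement 2 is true.

Statement 1 F; Statement 2 T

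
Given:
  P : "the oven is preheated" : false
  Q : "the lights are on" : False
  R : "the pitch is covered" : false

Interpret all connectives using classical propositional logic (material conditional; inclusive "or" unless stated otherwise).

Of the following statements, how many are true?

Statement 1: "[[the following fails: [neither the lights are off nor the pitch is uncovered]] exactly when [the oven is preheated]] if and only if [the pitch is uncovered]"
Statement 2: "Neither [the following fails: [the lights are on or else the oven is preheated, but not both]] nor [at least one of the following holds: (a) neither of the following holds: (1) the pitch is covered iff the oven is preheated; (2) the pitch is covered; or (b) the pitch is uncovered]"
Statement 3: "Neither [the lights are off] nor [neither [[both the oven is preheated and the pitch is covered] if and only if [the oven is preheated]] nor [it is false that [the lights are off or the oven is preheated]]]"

0

Statement 1: This is (~(~Q nor ~R) <-> P) <-> ~R.

~Q = ~F = T
~R = ~F = T
~Q nor ~R = T nor T = F
~(~Q nor ~R) = ~F = T
~(~Q nor ~R) <-> P = T <-> F = F
~R = ~F = T
(~(~Q nor ~R) <-> P) <-> ~R = F <-> T = F
Hence Statement 1 is false.

Statement 2: Formalization: ~(Q xor P) nor (((R <-> P) nor R) | ~R)

Q xor P = F xor F = F
~(Q xor P) = ~F = T
R <-> P = F <-> F = T
(R <-> P) nor R = T nor F = F
~R = ~F = T
((R <-> P) nor R) | ~R = F | T = T
~(Q xor P) nor (((R <-> P) nor R) | ~R) = T nor T = F
Hence Statement 2 is false.

Statement 3: This is ~Q nor (((P & R) <-> P) nor ~(~Q | P)).

~Q = ~F = T
P & R = F & F = F
(P & R) <-> P = F <-> F = T
~Q = ~F = T
~Q | P = T | F = T
~(~Q | P) = ~T = F
((P & R) <-> P) nor ~(~Q | P) = T nor F = F
~Q nor (((P & R) <-> P) nor ~(~Q | P)) = T nor F = F
So Statement 3 is false.

0 of the 3 statements are true (none).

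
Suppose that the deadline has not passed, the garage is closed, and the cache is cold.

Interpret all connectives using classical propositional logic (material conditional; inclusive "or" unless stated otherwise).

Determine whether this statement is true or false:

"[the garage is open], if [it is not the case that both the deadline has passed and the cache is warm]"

false

Let P = "the deadline has passed" (F), R = "the cache is warm" (F), Q = "the garage is closed" (T).
In symbols: (P ↑ R) → ¬Q

P ↑ R = F ↑ F = T
¬Q = ¬T = F
(P ↑ R) → ¬Q = T → F = F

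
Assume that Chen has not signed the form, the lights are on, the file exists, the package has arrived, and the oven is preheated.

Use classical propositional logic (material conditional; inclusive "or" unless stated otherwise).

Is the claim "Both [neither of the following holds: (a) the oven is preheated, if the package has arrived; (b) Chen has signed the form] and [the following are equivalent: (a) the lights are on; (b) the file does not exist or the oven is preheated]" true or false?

Let N = "the package has arrived" (T), U = "the oven is preheated" (T), H = "Chen has signed the form" (F), L = "the lights are on" (T), K = "the file exists" (T).
Parsed as ((N → U) ↓ H) ∧ (L ↔ (¬K ∨ U))

N → U = T → T = T
(N → U) ↓ H = T ↓ F = F
¬K = ¬T = F
¬K ∨ U = F ∨ T = T
L ↔ (¬K ∨ U) = T ↔ T = T
((N → U) ↓ H) ∧ (L ↔ (¬K ∨ U)) = F ∧ T = F

The statement is false.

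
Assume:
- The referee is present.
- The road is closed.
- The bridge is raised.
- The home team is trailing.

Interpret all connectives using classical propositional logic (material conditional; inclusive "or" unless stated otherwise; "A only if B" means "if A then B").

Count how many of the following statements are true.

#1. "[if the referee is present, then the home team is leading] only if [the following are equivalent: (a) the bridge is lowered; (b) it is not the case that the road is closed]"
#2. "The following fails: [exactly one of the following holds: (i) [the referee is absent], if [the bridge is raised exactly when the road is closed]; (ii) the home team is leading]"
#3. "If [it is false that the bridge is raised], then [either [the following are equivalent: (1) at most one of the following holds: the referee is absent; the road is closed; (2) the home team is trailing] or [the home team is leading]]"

Let P = "the referee is present" (True), S = "the home team is leading" (False), R = "the bridge is raised" (True), Q = "the road is closed" (True).

#1: Formalization: (P -> S) -> (not R iff not Q)

P -> S = True -> False = False
not R = not True = False
not Q = not True = False
not R iff not Q = False iff False = True
(P -> S) -> (not R iff not Q) = False -> True = True
Hence #1 is true.

#2: This is not (((R iff Q) -> not P) xor S).

R iff Q = True iff True = True
not P = not True = False
(R iff Q) -> not P = True -> False = False
((R iff Q) -> not P) xor S = False xor False = False
not (((R iff Q) -> not P) xor S) = not False = True
So #2 is true.

#3: Parsed as not R -> (((not P nand Q) iff not S) or S)

not R = not True = False
not P = not True = False
not P nand Q = False nand True = True
not S = not False = True
(not P nand Q) iff not S = True iff True = True
((not P nand Q) iff not S) or S = True or False = True
not R -> (((not P nand Q) iff not S) or S) = False -> True = True
Thus #3 is true.

3 of the 3 statements are true (#1, #2, #3).

3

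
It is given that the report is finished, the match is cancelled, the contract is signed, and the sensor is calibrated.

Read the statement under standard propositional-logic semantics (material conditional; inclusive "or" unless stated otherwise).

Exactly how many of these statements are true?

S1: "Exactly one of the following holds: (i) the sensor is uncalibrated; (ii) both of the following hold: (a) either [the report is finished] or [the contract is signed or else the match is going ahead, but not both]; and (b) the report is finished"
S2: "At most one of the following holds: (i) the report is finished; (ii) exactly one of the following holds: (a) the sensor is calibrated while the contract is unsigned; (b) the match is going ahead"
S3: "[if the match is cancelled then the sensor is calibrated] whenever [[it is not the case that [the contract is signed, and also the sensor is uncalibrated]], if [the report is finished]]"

3

Let N = "the sensor is calibrated" (T), D = "the report is finished" (T), M = "the contract is signed" (T), H = "the match is cancelled" (T).

S1: In symbols: ¬N ⊕ ((D ∨ (M ⊕ ¬H)) ∧ D)

¬N = ¬T = F
¬H = ¬T = F
M ⊕ ¬H = T ⊕ F = T
D ∨ (M ⊕ ¬H) = T ∨ T = T
(D ∨ (M ⊕ ¬H)) ∧ D = T ∧ T = T
¬N ⊕ ((D ∨ (M ⊕ ¬H)) ∧ D) = F ⊕ T = T
Hence S1 is true.

S2: In symbols: D ↑ ((N ∧ ¬M) ⊕ ¬H)

¬M = ¬T = F
N ∧ ¬M = T ∧ F = F
¬H = ¬T = F
(N ∧ ¬M) ⊕ ¬H = F ⊕ F = F
D ↑ ((N ∧ ¬M) ⊕ ¬H) = T ↑ F = T
So S2 is true.

S3: Parsed as (D → ¬(M ∧ ¬N)) → (H → N)

¬N = ¬T = F
M ∧ ¬N = T ∧ F = F
¬(M ∧ ¬N) = ¬F = T
D → ¬(M ∧ ¬N) = T → T = T
H → N = T → T = T
(D → ¬(M ∧ ¬N)) → (H → N) = T → T = T
Hence S3 is true.

True statements: 3.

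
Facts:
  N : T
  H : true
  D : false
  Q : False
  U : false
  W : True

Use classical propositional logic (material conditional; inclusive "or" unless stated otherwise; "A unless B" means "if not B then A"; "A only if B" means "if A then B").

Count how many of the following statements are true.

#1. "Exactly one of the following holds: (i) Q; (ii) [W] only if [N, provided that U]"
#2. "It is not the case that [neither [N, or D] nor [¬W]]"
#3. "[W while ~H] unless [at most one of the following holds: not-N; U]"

#1: In symbols: Q xor (W -> (U -> N))

U -> N = False -> True = True
W -> (U -> N) = True -> True = True
Q xor (W -> (U -> N)) = False xor True = True
So #1 is true.

#2: Formalization: not ((N or D) nor not W)

N or D = True or False = True
not W = not True = False
(N or D) nor not W = True nor False = False
not ((N or D) nor not W) = not False = True
Hence #2 is true.

#3: In symbols: (W and not H) or (not N nand U)

not H = not True = False
W and not H = True and False = False
not N = not True = False
not N nand U = False nand False = True
(W and not H) or (not N nand U) = False or True = True
So #3 is true.

True statements: 3.

3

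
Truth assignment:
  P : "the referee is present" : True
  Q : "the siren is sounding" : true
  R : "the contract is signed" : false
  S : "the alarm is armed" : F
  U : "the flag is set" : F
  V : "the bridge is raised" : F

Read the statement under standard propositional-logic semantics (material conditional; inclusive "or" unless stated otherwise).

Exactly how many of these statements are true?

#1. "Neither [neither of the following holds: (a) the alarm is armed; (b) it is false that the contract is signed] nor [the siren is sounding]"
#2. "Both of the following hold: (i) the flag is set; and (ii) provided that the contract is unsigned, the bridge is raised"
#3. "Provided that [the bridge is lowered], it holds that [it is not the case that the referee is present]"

#1: This is (S ↓ ¬R) ↓ Q.

¬R = ¬F = T
S ↓ ¬R = F ↓ T = F
(S ↓ ¬R) ↓ Q = F ↓ T = F
Thus #1 is false.

#2: Parsed as U ∧ (¬R → V)

¬R = ¬F = T
¬R → V = T → F = F
U ∧ (¬R → V) = F ∧ F = F
Hence #2 is false.

#3: In symbols: ¬V → ¬P

¬V = ¬F = T
¬P = ¬T = F
¬V → ¬P = T → F = F
Hence #3 is false.

Count: 0.

0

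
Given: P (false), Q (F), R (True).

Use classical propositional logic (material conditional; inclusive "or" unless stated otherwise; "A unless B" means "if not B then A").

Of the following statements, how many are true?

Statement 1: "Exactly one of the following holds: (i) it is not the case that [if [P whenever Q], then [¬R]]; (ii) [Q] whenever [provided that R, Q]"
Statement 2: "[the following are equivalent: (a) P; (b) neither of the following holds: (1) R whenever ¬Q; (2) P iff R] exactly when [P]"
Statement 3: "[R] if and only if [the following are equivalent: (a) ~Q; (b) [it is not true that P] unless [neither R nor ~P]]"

1

Statement 1: In symbols: ~((Q -> P) -> ~R) xor ((R -> Q) -> Q)

Q -> P = F -> F = T
~R = ~T = F
(Q -> P) -> ~R = T -> F = F
~((Q -> P) -> ~R) = ~F = T
R -> Q = T -> F = F
(R -> Q) -> Q = F -> F = T
~((Q -> P) -> ~R) xor ((R -> Q) -> Q) = T xor T = F
So Statement 1 is false.

Statement 2: Parsed as (P <-> ((~Q -> R) nor (P <-> R))) <-> P

~Q = ~F = T
~Q -> R = T -> T = T
P <-> R = F <-> T = F
(~Q -> R) nor (P <-> R) = T nor F = F
P <-> ((~Q -> R) nor (P <-> R)) = F <-> F = T
(P <-> ((~Q -> R) nor (P <-> R))) <-> P = T <-> F = F
Thus Statement 2 is false.

Statement 3: This is R <-> (~Q <-> (~P | (R nor ~P))).

~Q = ~F = T
~P = ~F = T
~P = ~F = T
R nor ~P = T nor T = F
~P | (R nor ~P) = T | F = T
~Q <-> (~P | (R nor ~P)) = T <-> T = T
R <-> (~Q <-> (~P | (R nor ~P))) = T <-> T = T
So Statement 3 is true.

1 of the 3 statements is true (Statement 3).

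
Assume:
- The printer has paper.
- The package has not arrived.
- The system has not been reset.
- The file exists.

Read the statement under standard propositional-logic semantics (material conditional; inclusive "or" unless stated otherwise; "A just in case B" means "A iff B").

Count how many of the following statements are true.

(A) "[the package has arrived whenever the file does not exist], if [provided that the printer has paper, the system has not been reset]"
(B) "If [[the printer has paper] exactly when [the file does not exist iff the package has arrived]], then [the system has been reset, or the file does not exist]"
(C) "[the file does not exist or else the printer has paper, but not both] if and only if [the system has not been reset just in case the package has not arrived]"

Let P = "the printer has paper" (T), R = "the system has been reset" (F), S = "the file exists" (T), Q = "the package has arrived" (F).

(A): Formalization: (P → ¬R) → (¬S → Q)

¬R = ¬F = T
P → ¬R = T → T = T
¬S = ¬T = F
¬S → Q = F → F = T
(P → ¬R) → (¬S → Q) = T → T = T
Hence (A) is true.

(B): In symbols: (P ↔ (¬S ↔ Q)) → (R ∨ ¬S)

¬S = ¬T = F
¬S ↔ Q = F ↔ F = T
P ↔ (¬S ↔ Q) = T ↔ T = T
¬S = ¬T = F
R ∨ ¬S = F ∨ F = F
(P ↔ (¬S ↔ Q)) → (R ∨ ¬S) = T → F = F
Thus (B) is false.

(C): Formalization: (¬S ⊕ P) ↔ (¬R ↔ ¬Q)

¬S = ¬T = F
¬S ⊕ P = F ⊕ T = T
¬R = ¬F = T
¬Q = ¬F = T
¬R ↔ ¬Q = T ↔ T = T
(¬S ⊕ P) ↔ (¬R ↔ ¬Q) = T ↔ T = T
Thus (C) is true.

Count: 2.

2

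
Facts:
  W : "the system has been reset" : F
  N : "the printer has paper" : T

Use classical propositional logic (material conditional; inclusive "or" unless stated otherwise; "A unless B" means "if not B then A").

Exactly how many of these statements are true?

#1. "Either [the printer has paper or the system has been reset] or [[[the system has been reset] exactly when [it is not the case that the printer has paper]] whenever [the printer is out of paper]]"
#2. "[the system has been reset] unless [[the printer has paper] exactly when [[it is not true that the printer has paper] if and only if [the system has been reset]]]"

2

#1: Parsed as (N ∨ W) ∨ (¬N → (W ↔ ¬N))

N ∨ W = T ∨ F = T
¬N = ¬T = F
¬N = ¬T = F
W ↔ ¬N = F ↔ F = T
¬N → (W ↔ ¬N) = F → T = T
(N ∨ W) ∨ (¬N → (W ↔ ¬N)) = T ∨ T = T
Hence #1 is true.

#2: Formalization: W ∨ (N ↔ (¬N ↔ W))

¬N = ¬T = F
¬N ↔ W = F ↔ F = T
N ↔ (¬N ↔ W) = T ↔ T = T
W ∨ (N ↔ (¬N ↔ W)) = F ∨ T = T
Thus #2 is true.

Count: 2.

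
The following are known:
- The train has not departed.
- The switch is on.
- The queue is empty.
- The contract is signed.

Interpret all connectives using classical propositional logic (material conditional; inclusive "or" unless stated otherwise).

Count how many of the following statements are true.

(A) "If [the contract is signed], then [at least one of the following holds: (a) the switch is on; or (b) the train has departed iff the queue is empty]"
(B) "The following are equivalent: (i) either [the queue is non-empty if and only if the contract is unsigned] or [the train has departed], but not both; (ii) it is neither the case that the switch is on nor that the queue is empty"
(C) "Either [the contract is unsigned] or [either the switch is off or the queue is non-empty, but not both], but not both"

1

Let S = "the contract is signed" (True), Q = "the switch is on" (True), P = "the train has departed" (False), R = "the queue is empty" (True).

(A): In symbols: S -> (Q or (P iff R))

P iff R = False iff True = False
Q or (P iff R) = True or False = True
S -> (Q or (P iff R)) = True -> True = True
Thus (A) is true.

(B): This is ((not R iff not S) xor P) iff (Q nor R).

not R = not True = False
not S = not True = False
not R iff not S = False iff False = True
(not R iff not S) xor P = True xor False = True
Q nor R = True nor True = False
((not R iff not S) xor P) iff (Q nor R) = True iff False = False
So (B) is false.

(C): In symbols: not S xor (not Q xor not R)

not S = not True = False
not Q = not True = False
not R = not True = False
not Q xor not R = False xor False = False
not S xor (not Q xor not R) = False xor False = False
Hence (C) is false.

Count: 1.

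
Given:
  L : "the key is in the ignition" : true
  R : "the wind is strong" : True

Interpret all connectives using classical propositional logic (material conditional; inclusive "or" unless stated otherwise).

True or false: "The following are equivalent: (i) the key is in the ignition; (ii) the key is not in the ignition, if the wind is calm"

true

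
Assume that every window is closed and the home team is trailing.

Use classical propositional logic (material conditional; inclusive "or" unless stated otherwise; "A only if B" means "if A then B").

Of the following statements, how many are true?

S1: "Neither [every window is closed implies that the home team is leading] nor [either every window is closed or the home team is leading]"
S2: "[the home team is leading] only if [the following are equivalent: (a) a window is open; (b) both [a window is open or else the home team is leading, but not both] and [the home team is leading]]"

Let P = "a window is open" (F), Q = "the home team is leading" (F).

S1: In symbols: (¬P → Q) ↓ (¬P ∨ Q)

¬P = ¬F = T
¬P → Q = T → F = F
¬P = ¬F = T
¬P ∨ Q = T ∨ F = T
(¬P → Q) ↓ (¬P ∨ Q) = F ↓ T = F
Thus S1 is false.

S2: This is Q → (P ↔ ((P ⊕ Q) ∧ Q)).

P ⊕ Q = F ⊕ F = F
(P ⊕ Q) ∧ Q = F ∧ F = F
P ↔ ((P ⊕ Q) ∧ Q) = F ↔ F = T
Q → (P ↔ ((P ⊕ Q) ∧ Q)) = F → T = T
Hence S2 is true.

1 of the 2 statements is true.

1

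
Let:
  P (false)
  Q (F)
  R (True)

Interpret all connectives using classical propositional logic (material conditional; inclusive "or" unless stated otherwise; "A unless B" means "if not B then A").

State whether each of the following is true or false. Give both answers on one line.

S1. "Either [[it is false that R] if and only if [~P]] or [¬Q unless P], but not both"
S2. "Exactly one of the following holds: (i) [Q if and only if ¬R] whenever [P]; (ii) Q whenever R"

S1 true / S2 true

S1: In symbols: (¬R ↔ ¬P) ⊕ (¬Q ∨ P)

¬R = ¬T = F
¬P = ¬F = T
¬R ↔ ¬P = F ↔ T = F
¬Q = ¬F = T
¬Q ∨ P = T ∨ F = T
(¬R ↔ ¬P) ⊕ (¬Q ∨ P) = F ⊕ T = T
So S1 is true.

S2: In symbols: (P → (Q ↔ ¬R)) ⊕ (R → Q)

¬R = ¬T = F
Q ↔ ¬R = F ↔ F = T
P → (Q ↔ ¬R) = F → T = T
R → Q = T → F = F
(P → (Q ↔ ¬R)) ⊕ (R → Q) = T ⊕ F = T
Thus S2 is true.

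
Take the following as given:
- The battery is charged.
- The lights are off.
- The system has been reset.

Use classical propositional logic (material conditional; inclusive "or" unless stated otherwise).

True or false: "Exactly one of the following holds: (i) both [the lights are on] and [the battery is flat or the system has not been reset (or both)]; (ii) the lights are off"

The statement is true.

Let Q = "the lights are on" (False), P = "the battery is charged" (True), R = "the system has been reset" (True).
This is (Q and (not P or not R)) xor not Q.

not P = not True = False
not R = not True = False
not P or not R = False or False = False
Q and (not P or not R) = False and False = False
not Q = not False = True
(Q and (not P or not R)) xor not Q = False xor True = True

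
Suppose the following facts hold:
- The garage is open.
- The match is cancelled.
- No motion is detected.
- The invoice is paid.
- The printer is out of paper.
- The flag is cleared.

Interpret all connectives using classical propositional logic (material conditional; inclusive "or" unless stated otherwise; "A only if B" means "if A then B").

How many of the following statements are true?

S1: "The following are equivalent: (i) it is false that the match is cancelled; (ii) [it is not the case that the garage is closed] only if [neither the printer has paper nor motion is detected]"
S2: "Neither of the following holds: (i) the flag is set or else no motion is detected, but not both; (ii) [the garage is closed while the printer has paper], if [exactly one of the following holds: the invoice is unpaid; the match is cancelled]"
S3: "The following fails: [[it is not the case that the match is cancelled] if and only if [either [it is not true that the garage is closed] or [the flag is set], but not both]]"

Let Q = "the match is cancelled" (True), P = "the garage is closed" (False), U = "the printer has paper" (False), R = "motion is detected" (False), V = "the flag is set" (False), S = "the invoice is paid" (True).

S1: This is not Q iff (not P -> (U nor R)).

not Q = not True = False
not P = not False = True
U nor R = False nor False = True
not P -> (U nor R) = True -> True = True
not Q iff (not P -> (U nor R)) = False iff True = False
Thus S1 is false.

S2: Formalization: (V xor not R) nor ((not S xor Q) -> (P and U))

not R = not False = True
V xor not R = False xor True = True
not S = not True = False
not S xor Q = False xor True = True
P and U = False and False = False
(not S xor Q) -> (P and U) = True -> False = False
(V xor not R) nor ((not S xor Q) -> (P and U)) = True nor False = False
Hence S2 is false.

S3: Parsed as not (not Q iff (not P xor V))

not Q = not True = False
not P = not False = True
not P xor V = True xor False = True
not Q iff (not P xor V) = False iff True = False
not (not Q iff (not P xor V)) = not False = True
So S3 is true.

Count: 1.

1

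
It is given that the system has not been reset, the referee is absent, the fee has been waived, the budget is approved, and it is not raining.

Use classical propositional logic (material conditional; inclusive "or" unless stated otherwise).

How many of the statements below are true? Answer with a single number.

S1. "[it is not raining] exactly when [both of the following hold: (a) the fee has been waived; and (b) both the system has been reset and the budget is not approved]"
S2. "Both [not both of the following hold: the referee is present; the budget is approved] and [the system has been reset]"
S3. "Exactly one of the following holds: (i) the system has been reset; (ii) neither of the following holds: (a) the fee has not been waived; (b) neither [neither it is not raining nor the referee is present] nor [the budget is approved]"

Let M = "it is raining" (F), U = "the fee has been waived" (T), R = "the system has been reset" (F), G = "the budget is approved" (T), L = "the referee is present" (F).

S1: In symbols: ¬M ↔ (U ∧ (R ∧ ¬G))

¬M = ¬F = T
¬G = ¬T = F
R ∧ ¬G = F ∧ F = F
U ∧ (R ∧ ¬G) = T ∧ F = F
¬M ↔ (U ∧ (R ∧ ¬G)) = T ↔ F = F
Hence S1 is false.

S2: In symbols: (L ↑ G) ∧ R

L ↑ G = F ↑ T = T
(L ↑ G) ∧ R = T ∧ F = F
Hence S2 is false.

S3: This is R ⊕ (¬U ↓ ((¬M ↓ L) ↓ G)).

¬U = ¬T = F
¬M = ¬F = T
¬M ↓ L = T ↓ F = F
(¬M ↓ L) ↓ G = F ↓ T = F
¬U ↓ ((¬M ↓ L) ↓ G) = F ↓ F = T
R ⊕ (¬U ↓ ((¬M ↓ L) ↓ G)) = F ⊕ T = T
Hence S3 is true.

Count: 1.

1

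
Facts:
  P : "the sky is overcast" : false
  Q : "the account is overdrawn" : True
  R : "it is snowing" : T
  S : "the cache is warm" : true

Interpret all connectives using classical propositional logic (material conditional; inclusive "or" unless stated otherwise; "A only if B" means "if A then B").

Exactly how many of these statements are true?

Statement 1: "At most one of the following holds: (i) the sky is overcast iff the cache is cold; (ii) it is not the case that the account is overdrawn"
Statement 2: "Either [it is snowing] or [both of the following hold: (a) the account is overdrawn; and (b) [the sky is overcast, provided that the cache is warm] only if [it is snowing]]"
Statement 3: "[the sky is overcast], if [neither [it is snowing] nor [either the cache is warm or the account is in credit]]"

3

Statement 1: In symbols: (P ↔ ¬S) ↑ ¬Q

¬S = ¬T = F
P ↔ ¬S = F ↔ F = T
¬Q = ¬T = F
(P ↔ ¬S) ↑ ¬Q = T ↑ F = T
Thus Statement 1 is true.

Statement 2: In symbols: R ∨ (Q ∧ ((S → P) → R))

S → P = T → F = F
(S → P) → R = F → T = T
Q ∧ ((S → P) → R) = T ∧ T = T
R ∨ (Q ∧ ((S → P) → R)) = T ∨ T = T
Thus Statement 2 is true.

Statement 3: In symbols: (R ↓ (S ∨ ¬Q)) → P

¬Q = ¬T = F
S ∨ ¬Q = T ∨ F = T
R ↓ (S ∨ ¬Q) = T ↓ T = F
(R ↓ (S ∨ ¬Q)) → P = F → F = T
Thus Statement 3 is true.

3 of the 3 statements are true.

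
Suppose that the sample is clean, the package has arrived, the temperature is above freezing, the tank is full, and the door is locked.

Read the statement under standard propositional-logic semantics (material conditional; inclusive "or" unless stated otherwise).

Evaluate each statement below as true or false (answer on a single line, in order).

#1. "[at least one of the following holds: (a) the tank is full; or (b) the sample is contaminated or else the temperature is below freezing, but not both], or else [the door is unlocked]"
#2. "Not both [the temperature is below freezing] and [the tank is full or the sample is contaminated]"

#1 True / #2 True

Let G = "the tank is full" (True), V = "the sample is contaminated" (False), R = "the temperature is below freezing" (False), N = "the door is locked" (True).

#1: Formalization: (G or (V xor R)) or not N

V xor R = False xor False = False
G or (V xor R) = True or False = True
not N = not True = False
(G or (V xor R)) or not N = True or False = True
Hence #1 is true.

#2: This is R nand (G or V).

G or V = True or False = True
R nand (G or V) = False nand True = True
Hence #2 is true.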